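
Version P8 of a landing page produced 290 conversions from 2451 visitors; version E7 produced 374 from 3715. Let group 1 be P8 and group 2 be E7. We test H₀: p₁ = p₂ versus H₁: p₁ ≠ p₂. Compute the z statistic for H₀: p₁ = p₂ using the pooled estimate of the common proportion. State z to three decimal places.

z = 2.188

p̂₁ = 290/2451 = 0.1183191, p̂₂ = 374/3715 = 0.1006729.
Pooled p̂ = (290+374)/(2451+3715) = 664/6166 = 0.1076873.
SE = √(p̂(1−p̂)(1/n₁+1/n₂)) = √(0.1076873·0.8923127·0.000677176) = √(6.50703e-05) = 0.0080666.
z = (0.1183191 − 0.1006729)/0.0080666 = 0.0176462/0.0080666 = 2.188.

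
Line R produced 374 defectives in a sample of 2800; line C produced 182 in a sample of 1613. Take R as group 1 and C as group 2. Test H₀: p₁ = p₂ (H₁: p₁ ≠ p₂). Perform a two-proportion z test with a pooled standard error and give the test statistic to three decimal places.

z = 1.999

p̂₁ = 374/2800 = 0.133571, p̂₂ = 182/1613 = 0.112833.
Pooled p̂ = (374+182)/(2800+1613) = 556/4413 = 0.125991.
SE = √(p̂(1−p̂)(1/n₁+1/n₂)) = √(0.125991·0.874009·0.000977106) = √(0.000107596) = 0.010373.
z = (0.133571 − 0.112833)/0.010373 = 0.020738/0.010373 = 1.999.
p-value = 2·P(Z > 1.999) ≈ 0.0456.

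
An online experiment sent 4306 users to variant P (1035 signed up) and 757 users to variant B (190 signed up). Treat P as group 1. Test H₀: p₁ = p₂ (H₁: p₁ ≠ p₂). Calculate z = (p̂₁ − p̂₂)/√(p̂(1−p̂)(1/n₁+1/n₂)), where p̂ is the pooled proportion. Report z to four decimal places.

z = -0.6297

p̂₁ = 1035/4306 ≈ 0.2403623, p̂₂ = 190/757 ≈ 0.2509908.
Pooled p̂ = (1035+190)/(4306+757) = 1225/5063 = 0.2419514.
SE = √(p̂(1−p̂)(1/n₁+1/n₂)) = √(0.2419514·0.7580486·0.00155324) = √(0.000284881) = 0.0168784.
z = (0.2403623 − 0.2509908)/0.0168784 = -0.0106285/0.0168784 = -0.6297.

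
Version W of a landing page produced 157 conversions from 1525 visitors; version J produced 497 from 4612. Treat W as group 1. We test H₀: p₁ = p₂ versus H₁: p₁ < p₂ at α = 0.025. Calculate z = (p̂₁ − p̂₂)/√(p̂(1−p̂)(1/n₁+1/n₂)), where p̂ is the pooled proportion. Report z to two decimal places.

z = -0.53

p̂₁ = 157/1525 = 0.1030, p̂₂ = 497/4612 = 0.1078.
Pooled p̂ = (157+497)/(1525+4612) = 654/6137 = 0.1066.
SE = √(0.0952103 × 0.000872563) = 0.0091.
z = (0.1030 − 0.1078)/0.0091 = -0.0048/0.0091 = -0.53.
p-value = P(Z < -0.528) ≈ 0.2988. With α = 0.025, fail to reject H₀.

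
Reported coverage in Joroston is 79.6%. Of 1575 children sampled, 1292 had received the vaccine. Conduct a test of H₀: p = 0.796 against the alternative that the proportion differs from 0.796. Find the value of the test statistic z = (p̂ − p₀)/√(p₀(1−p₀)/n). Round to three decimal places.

z = 2.395

p̂ = 1292/1575 = 0.820317.
Standard error under H₀: √(0.796×0.204/1575) = 0.010154.
z = (0.820317 − 0.796)/0.010154 = 0.024317/0.010154 = 2.395.
p-value = 2·P(Z > 2.395) ≈ 0.0166.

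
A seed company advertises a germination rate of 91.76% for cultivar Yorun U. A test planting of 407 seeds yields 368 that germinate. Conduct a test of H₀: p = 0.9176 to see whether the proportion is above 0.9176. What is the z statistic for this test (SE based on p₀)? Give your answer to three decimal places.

z = -0.985

p̂ = 368/407 = 0.90418.
Standard error under H₀: √(0.9176×0.0824/407) = 0.01363.
z = (0.90418 − 0.9176)/0.01363 = -0.01342/0.01363 = -0.985.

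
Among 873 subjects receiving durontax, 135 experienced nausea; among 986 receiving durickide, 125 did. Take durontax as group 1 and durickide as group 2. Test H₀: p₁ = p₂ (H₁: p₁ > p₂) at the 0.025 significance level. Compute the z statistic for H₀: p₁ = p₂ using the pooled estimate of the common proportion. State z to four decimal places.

z = 1.7287

p̂₁ = 135/873 ≈ 0.1546392, p̂₂ = 125/986 ≈ 0.1267748.
Pooled p̂ = (135+125)/(873+986) = 260/1859 = 0.1398601.
SE = √(0.120299 × 0.00215967) = 0.0161185.
z = (0.1546392 − 0.1267748)/0.0161185 = 0.0278644/0.0161185 = 1.7287.
p-value = P(Z > 1.729) ≈ 0.0419; since p > α = 0.025, fail to reject H₀.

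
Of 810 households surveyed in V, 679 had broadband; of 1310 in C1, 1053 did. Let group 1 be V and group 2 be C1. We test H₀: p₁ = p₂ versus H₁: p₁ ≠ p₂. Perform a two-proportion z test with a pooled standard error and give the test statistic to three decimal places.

z = 1.993

p̂₁ = 679/810 = 0.838272, p̂₂ = 1053/1310 = 0.803817.
Pooled p̂ = (679+1053)/(810+1310) = 1732/2120 = 0.816981.
SE = √(0.149523 × 0.00199793) = 0.017284.
z = (0.838272 − 0.803817)/0.017284 = 0.034455/0.017284 = 1.993.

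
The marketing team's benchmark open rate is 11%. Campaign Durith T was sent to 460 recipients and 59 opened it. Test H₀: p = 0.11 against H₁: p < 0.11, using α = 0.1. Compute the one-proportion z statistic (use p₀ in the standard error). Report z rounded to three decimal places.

p̂ = 59/460 ≈ 0.12826.
Standard error under H₀: √(0.11×0.89/460) = 0.01459.
z = (0.12826 − 0.11)/0.01459 = 0.01826/0.01459 = 1.252.
p-value = P(Z < 1.252) ≈ 0.8947, so at α = 0.1 we fail to reject H₀.

z = 1.252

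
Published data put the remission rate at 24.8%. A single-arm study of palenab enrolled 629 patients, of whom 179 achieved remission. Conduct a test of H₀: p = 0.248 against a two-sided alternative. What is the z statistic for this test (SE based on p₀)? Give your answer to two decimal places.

p̂ = 179/629 = 0.28458.
Under H₀, SE = √(0.248·0.752/629) = √(0.000296496) = 0.01722.
z = (0.28458 − 0.248)/0.01722 = 0.03658/0.01722 = 2.12.

z = 2.12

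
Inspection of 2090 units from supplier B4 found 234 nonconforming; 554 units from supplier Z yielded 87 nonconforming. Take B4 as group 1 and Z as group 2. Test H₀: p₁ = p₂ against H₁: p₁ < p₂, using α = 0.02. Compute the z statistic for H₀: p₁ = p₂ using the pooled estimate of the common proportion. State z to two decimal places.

z = -2.89

p̂₁ = 234/2090 ≈ 0.11196, p̂₂ = 87/554 ≈ 0.15704.
Pooled p̂ = (234+87)/(2090+554) = 321/2644 = 0.12141.
SE = √(0.106667 × 0.00228352) = 0.01561.
z = (0.11196 − 0.15704)/0.01561 = -0.04508/0.01561 = -2.89.
p-value = P(Z < -2.888) ≈ 0.0019. With α = 0.02, reject H₀.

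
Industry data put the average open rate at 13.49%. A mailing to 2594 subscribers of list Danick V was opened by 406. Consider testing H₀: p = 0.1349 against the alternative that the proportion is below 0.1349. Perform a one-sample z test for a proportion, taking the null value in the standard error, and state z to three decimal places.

p̂ = 406/2594 = 0.156515.
SE = √(p₀(1−p₀)/n) = √(0.1167/2594) = 0.006707.
z = (0.156515 − 0.1349)/0.006707 = 0.021615/0.006707 = 3.223.

z = 3.223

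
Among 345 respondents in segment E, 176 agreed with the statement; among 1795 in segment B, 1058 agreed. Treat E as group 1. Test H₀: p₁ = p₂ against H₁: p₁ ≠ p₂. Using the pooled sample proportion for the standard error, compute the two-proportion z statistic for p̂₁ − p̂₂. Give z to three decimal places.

z = -2.729

p̂₁ = 176/345 ≈ 0.51014, p̂₂ = 1058/1795 ≈ 0.58942.
Pooled p̂ = (176+1058)/(345+1795) = 1234/2140 = 0.57664.
SE = √(0.244127 × 0.00345565) = 0.02905.
z = (0.51014 − 0.58942)/0.02905 = -0.07928/0.02905 = -2.729.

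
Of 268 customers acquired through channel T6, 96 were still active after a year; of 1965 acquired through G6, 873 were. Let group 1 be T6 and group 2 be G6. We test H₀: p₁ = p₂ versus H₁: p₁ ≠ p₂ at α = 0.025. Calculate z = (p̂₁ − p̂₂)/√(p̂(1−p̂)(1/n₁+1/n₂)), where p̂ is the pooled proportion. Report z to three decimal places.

p̂₁ = 96/268 = 0.35821, p̂₂ = 873/1965 = 0.44427.
Pooled p̂ = (96+873)/(268+1965) = 969/2233 = 0.43395.
SE = √(0.245637 × 0.00424025) = 0.03227.
z = (0.35821 − 0.44427)/0.03227 = -0.08606/0.03227 = -2.667.
p-value = 2·P(Z > 2.667) ≈ 0.0077; since p < α = 0.025, reject H₀.

z = -2.667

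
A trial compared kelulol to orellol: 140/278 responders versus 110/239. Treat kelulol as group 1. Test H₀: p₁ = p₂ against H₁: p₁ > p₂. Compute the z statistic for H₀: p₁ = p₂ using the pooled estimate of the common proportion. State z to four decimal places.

p̂₁ = 140/278 ≈ 0.503597, p̂₂ = 110/239 ≈ 0.460251.
Pooled p̂ = (140+110)/(278+239) = 250/517 = 0.483559.
SE = √(p̂(1−p̂)(1/n₁+1/n₂)) = √(0.483559·0.516441·0.00778122) = √(0.0019432) = 0.044082.
z = (0.503597 − 0.460251)/0.044082 = 0.043346/0.044082 = 0.9833.
p-value = P(Z > 0.983) ≈ 0.1627.

z = 0.9833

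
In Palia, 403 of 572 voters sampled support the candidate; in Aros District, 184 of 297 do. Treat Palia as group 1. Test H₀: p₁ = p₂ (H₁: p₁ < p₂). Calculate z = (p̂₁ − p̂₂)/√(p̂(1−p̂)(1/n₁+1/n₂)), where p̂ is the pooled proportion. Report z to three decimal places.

z = 2.539

p̂₁ = 403/572 = 0.70455, p̂₂ = 184/297 = 0.61953.
Pooled p̂ = (403+184)/(572+297) = 587/869 = 0.67549.
SE = √(0.219204 × 0.00511526) = 0.03349.
z = (0.70455 − 0.61953)/0.03349 = 0.08502/0.03349 = 2.539.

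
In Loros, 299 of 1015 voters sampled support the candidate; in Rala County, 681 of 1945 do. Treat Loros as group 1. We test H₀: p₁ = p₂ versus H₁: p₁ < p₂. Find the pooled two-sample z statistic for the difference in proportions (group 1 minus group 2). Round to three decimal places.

p̂₁ = 299/1015 ≈ 0.294581, p̂₂ = 681/1945 ≈ 0.350129.
Pooled p̂ = (299+681)/(1015+1945) = 980/2960 = 0.331081.
SE = √(p̂(1−p̂)(1/n₁+1/n₂)) = √(0.331081·0.668919·0.00149936) = √(0.000332058) = 0.018222.
z = (0.294581 − 0.350129)/0.018222 = -0.055548/0.018222 = -3.048.

z = -3.048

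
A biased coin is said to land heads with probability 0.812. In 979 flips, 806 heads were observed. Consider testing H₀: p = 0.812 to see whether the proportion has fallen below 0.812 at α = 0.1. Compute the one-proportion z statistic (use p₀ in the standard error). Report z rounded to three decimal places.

p̂ = 806/979 = 0.82329.
Standard error under H₀: √(0.812×0.188/979) = 0.01249.
z = (0.82329 − 0.812)/0.01249 = 0.01129/0.01249 = 0.904.
p-value = P(Z < 0.904) ≈ 0.8170, so at α = 0.1 we fail to reject H₀.

z = 0.904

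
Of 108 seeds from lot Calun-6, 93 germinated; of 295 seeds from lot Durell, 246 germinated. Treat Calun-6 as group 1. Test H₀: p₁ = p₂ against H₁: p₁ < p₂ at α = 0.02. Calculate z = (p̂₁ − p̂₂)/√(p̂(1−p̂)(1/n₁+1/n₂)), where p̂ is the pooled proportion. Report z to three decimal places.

z = 0.662

p̂₁ = 93/108 = 0.86111, p̂₂ = 246/295 = 0.83390.
Pooled p̂ = (93+246)/(108+295) = 339/403 = 0.84119.
SE = √(p̂(1−p̂)(1/n₁+1/n₂)) = √(0.84119·0.15881·0.0126491) = √(0.00168977) = 0.04111.
z = (0.86111 − 0.83390)/0.04111 = 0.02721/0.04111 = 0.662.
p-value = P(Z < 0.662) ≈ 0.7460; since p > α = 0.02, fail to reject H₀.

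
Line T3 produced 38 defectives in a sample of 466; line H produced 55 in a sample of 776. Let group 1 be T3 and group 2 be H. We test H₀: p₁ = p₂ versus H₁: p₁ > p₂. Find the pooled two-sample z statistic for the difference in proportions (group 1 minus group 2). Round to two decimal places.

z = 0.69

p̂₁ = 38/466 ≈ 0.0815, p̂₂ = 55/776 ≈ 0.0709.
Pooled p̂ = (38+55)/(466+776) = 93/1242 = 0.0749.
SE = √(p̂(1−p̂)(1/n₁+1/n₂)) = √(0.0749·0.9251·0.00343458) = √(0.000237922) = 0.0154.
z = (0.0815 − 0.0709)/0.0154 = 0.0106/0.0154 = 0.69.
p-value = P(Z > 0.692) ≈ 0.2446.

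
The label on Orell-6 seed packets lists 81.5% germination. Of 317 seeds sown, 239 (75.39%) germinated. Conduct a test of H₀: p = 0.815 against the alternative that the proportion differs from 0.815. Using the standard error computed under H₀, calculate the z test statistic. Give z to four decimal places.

z = -2.7996

p̂ = 239/317 = 0.753943.
SE = √(p₀(1−p₀)/n) = √(0.15078/317) = 0.021809.
z = (0.753943 − 0.815)/0.021809 = -0.061057/0.021809 = -2.7996.
Two-sided p-value ≈ 2·Φ(−2.800) = 0.0051.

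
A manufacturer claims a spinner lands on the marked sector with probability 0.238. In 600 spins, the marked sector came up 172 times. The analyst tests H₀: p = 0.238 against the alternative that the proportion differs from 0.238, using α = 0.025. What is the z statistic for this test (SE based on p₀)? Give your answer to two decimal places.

z = 2.80

p̂ = 172/600 ≈ 0.2867.
Under H₀, SE = √(0.238·0.762/600) = √(0.00030226) = 0.0174.
z = (0.2867 − 0.238)/0.0174 = 0.0487/0.0174 = 2.80.
Two-sided p-value ≈ 2·Φ(−2.799) = 0.0051, so at α = 0.025 we reject H₀.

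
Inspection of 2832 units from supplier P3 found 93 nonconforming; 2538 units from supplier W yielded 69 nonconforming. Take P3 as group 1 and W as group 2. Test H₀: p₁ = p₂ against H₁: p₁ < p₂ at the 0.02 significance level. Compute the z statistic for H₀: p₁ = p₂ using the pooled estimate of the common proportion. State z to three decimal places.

z = 1.209

p̂₁ = 93/2832 = 0.032839, p̂₂ = 69/2538 = 0.027187.
Pooled p̂ = (93+69)/(2832+2538) = 162/5370 = 0.030168.
SE = √(0.0292575 × 0.000747118) = 0.004675.
z = (0.032839 − 0.027187)/0.004675 = 0.005652/0.004675 = 1.209.
p-value = P(Z < 1.209) ≈ 0.8867; since p > α = 0.02, fail to reject H₀.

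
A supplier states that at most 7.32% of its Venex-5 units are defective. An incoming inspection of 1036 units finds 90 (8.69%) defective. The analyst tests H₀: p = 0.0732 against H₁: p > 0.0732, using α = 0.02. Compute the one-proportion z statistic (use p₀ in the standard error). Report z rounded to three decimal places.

p̂ = 90/1036 ≈ 0.08687.
Standard error under H₀: √(0.0732×0.9268/1036) = 0.00809.
z = (0.08687 − 0.0732)/0.00809 = 0.01367/0.00809 = 1.690.
p-value = P(Z > 1.690) ≈ 0.0456; since p > α = 0.02, fail to reject H₀.

z = 1.690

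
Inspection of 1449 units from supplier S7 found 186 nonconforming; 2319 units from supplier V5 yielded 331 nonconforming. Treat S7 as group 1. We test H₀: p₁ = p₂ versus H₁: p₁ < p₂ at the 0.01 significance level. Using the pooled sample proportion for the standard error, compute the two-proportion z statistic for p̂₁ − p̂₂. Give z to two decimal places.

p̂₁ = 186/1449 = 0.12836, p̂₂ = 331/2319 = 0.14273.
Pooled p̂ = (186+331)/(1449+2319) = 517/3768 = 0.13721.
SE = √(0.118382 × 0.00112135) = 0.01152.
z = (0.12836 − 0.14273)/0.01152 = -0.01437/0.01152 = -1.25.
p-value = P(Z < -1.247) ≈ 0.1062. With α = 0.01, fail to reject H₀.

z = -1.25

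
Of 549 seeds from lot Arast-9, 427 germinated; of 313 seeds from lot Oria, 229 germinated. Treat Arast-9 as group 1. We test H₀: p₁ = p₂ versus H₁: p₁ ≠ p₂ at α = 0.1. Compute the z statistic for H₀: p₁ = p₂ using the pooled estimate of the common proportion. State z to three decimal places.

z = 1.528

p̂₁ = 427/549 ≈ 0.77778, p̂₂ = 229/313 ≈ 0.73163.
Pooled p̂ = (427+229)/(549+313) = 656/862 = 0.76102.
SE = √(p̂(1−p̂)(1/n₁+1/n₂)) = √(0.76102·0.23898·0.00501638) = √(0.00091232) = 0.03020.
z = (0.77778 − 0.73163)/0.03020 = 0.04615/0.03020 = 1.528.
p-value = 2·P(Z > 1.528) ≈ 0.1265, so at α = 0.1 we fail to reject H₀.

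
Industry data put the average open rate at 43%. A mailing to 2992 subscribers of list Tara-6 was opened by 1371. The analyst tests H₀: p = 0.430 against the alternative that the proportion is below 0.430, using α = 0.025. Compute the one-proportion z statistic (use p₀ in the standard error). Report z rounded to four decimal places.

z = 3.1181

p̂ = 1371/2992 ≈ 0.458222.
SE = √(p₀(1−p₀)/n) = √(0.2451/2992) = 0.009051.
z = (0.458222 − 0.43)/0.009051 = 0.028222/0.009051 = 3.1181.
p-value = P(Z < 3.118) ≈ 0.9991. With α = 0.025, fail to reject H₀.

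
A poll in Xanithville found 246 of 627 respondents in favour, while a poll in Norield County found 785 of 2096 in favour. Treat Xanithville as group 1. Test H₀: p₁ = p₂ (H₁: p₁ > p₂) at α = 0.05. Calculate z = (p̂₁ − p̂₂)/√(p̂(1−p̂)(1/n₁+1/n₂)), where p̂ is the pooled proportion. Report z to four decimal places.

z = 0.8072

p̂₁ = 246/627 ≈ 0.3923445, p̂₂ = 785/2096 ≈ 0.3745229.
Pooled p̂ = (246+785)/(627+2096) = 1031/2723 = 0.3786265.
SE = √(0.235268 × 0.002072) = 0.0220788.
z = (0.3923445 − 0.3745229)/0.0220788 = 0.0178216/0.0220788 = 0.8072.
p-value = P(Z > 0.807) ≈ 0.2098, so at α = 0.05 we fail to reject H₀.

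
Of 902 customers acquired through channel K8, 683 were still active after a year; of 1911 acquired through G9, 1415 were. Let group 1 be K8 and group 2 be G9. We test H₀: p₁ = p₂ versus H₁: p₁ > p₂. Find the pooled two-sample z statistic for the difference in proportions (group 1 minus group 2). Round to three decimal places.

p̂₁ = 683/902 ≈ 0.75721, p̂₂ = 1415/1911 ≈ 0.74045.
Pooled p̂ = (683+1415)/(902+1911) = 2098/2813 = 0.74582.
SE = √(0.189571 × 0.00163193) = 0.01759.
z = (0.75721 − 0.74045)/0.01759 = 0.01676/0.01759 = 0.953.

z = 0.953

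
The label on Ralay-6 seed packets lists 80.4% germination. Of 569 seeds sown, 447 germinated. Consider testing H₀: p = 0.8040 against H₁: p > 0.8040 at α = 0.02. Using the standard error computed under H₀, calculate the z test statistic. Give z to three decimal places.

z = -1.106

p̂ = 447/569 ≈ 0.78559.
Standard error under H₀: √(0.804×0.196/569) = 0.01664.
z = (0.78559 − 0.804)/0.01664 = -0.01841/0.01664 = -1.106.
p-value = P(Z > -1.106) ≈ 0.8657; since p > α = 0.02, fail to reject H₀.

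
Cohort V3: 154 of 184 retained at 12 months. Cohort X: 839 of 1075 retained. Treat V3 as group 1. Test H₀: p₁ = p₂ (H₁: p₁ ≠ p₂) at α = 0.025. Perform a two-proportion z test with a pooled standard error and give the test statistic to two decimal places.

p̂₁ = 154/184 = 0.8370, p̂₂ = 839/1075 = 0.7805.
Pooled p̂ = (154+839)/(184+1075) = 993/1259 = 0.7887.
SE = √(0.16664 × 0.00636502) = 0.0326.
z = (0.8370 − 0.7805)/0.0326 = 0.0565/0.0326 = 1.73.
Two-sided p-value ≈ 2·Φ(−1.735) = 0.0828; since p > α = 0.025, fail to reject H₀.

z = 1.73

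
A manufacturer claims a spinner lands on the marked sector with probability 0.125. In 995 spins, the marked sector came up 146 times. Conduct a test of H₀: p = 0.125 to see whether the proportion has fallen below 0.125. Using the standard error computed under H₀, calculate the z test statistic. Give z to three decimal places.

z = 2.073

p̂ = 146/995 = 0.14673.
SE = √(p₀(1−p₀)/n) = √(0.10938/995) = 0.01048.
z = (0.14673 − 0.125)/0.01048 = 0.02173/0.01048 = 2.073.
p-value = P(Z < 2.073) ≈ 0.9809.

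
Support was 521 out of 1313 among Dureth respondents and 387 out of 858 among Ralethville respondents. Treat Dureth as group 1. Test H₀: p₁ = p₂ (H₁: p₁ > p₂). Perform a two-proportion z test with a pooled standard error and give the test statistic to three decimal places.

z = -2.505

p̂₁ = 521/1313 = 0.396801, p̂₂ = 387/858 = 0.451049.
Pooled p̂ = (521+387)/(1313+858) = 908/2171 = 0.418240.
SE = √(p̂(1−p̂)(1/n₁+1/n₂)) = √(0.418240·0.581760·0.00192712) = √(0.000468897) = 0.021654.
z = (0.396801 − 0.451049)/0.021654 = -0.054248/0.021654 = -2.505.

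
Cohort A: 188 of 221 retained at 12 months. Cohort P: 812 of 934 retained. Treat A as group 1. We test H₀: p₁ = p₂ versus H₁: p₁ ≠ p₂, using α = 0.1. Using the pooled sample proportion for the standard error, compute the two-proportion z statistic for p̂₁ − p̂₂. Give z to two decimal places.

p̂₁ = 188/221 ≈ 0.8507, p̂₂ = 812/934 ≈ 0.8694.
Pooled p̂ = (188+812)/(221+934) = 1000/1155 = 0.8658.
SE = √(p̂(1−p̂)(1/n₁+1/n₂)) = √(0.8658·0.1342·0.00559555) = √(0.000650146) = 0.0255.
z = (0.8507 − 0.8694)/0.0255 = -0.0187/0.0255 = -0.73.
Two-sided p-value ≈ 2·Φ(−0.733) = 0.4633; since p > α = 0.1, fail to reject H₀.

z = -0.73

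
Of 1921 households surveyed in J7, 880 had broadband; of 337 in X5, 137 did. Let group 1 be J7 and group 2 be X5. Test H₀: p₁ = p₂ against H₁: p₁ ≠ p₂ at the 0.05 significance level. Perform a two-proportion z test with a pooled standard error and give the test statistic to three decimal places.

z = 1.755

p̂₁ = 880/1921 = 0.45809, p̂₂ = 137/337 = 0.40653.
Pooled p̂ = (880+137)/(1921+337) = 1017/2258 = 0.45040.
SE = √(p̂(1−p̂)(1/n₁+1/n₂)) = √(0.45040·0.54960·0.00348792) = √(0.000863399) = 0.02938.
z = (0.45809 − 0.40653)/0.02938 = 0.05156/0.02938 = 1.755.
p-value = 2·P(Z > 1.755) ≈ 0.0793; since p > α = 0.05, fail to reject H₀.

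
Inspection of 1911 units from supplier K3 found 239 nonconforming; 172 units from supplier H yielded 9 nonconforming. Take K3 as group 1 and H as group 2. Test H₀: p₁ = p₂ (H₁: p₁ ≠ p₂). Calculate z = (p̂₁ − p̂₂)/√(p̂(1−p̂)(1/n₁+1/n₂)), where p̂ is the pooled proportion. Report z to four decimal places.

p̂₁ = 239/1911 ≈ 0.125065, p̂₂ = 9/172 ≈ 0.052326.
Pooled p̂ = (239+9)/(1911+172) = 248/2083 = 0.119059.
SE = √(p̂(1−p̂)(1/n₁+1/n₂)) = √(0.119059·0.880941·0.00633724) = √(0.000664675) = 0.025781.
z = (0.125065 − 0.052326)/0.025781 = 0.072739/0.025781 = 2.8214.

z = 2.8214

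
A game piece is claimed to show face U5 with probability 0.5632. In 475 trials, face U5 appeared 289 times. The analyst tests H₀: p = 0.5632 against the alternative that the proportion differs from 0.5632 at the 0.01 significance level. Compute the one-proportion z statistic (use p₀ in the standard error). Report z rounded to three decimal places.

p̂ = 289/475 ≈ 0.60842.
SE = √(p₀(1−p₀)/n) = √(0.24601/475) = 0.02276.
z = (0.60842 − 0.5632)/0.02276 = 0.04522/0.02276 = 1.987.
p-value = 2·P(Z > 1.987) ≈ 0.0469; since p > α = 0.01, fail to reject H₀.

z = 1.987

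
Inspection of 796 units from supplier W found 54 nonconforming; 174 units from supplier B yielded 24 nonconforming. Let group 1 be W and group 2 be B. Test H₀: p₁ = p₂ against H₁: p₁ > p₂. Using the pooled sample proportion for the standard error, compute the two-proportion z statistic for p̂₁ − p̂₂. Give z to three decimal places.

z = -3.080

p̂₁ = 54/796 ≈ 0.06784, p̂₂ = 24/174 ≈ 0.13793.
Pooled p̂ = (54+24)/(796+174) = 78/970 = 0.08041.
SE = √(0.0739462 × 0.00700341) = 0.02276.
z = (0.06784 − 0.13793)/0.02276 = -0.07009/0.02276 = -3.080.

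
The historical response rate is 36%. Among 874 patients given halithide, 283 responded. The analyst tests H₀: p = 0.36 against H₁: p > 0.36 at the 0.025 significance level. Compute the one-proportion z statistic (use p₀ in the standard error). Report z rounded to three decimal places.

p̂ = 283/874 = 0.323799.
SE = √(p₀(1−p₀)/n) = √(0.2304/874) = 0.016236.
z = (0.323799 − 0.36)/0.016236 = -0.036201/0.016236 = -2.230.
p-value = P(Z > -2.230) ≈ 0.9871; since p > α = 0.025, fail to reject H₀.

z = -2.230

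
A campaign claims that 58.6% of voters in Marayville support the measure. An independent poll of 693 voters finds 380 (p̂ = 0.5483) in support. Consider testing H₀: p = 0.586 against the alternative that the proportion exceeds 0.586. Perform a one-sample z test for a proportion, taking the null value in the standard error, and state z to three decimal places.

z = -2.013

p̂ = 380/693 ≈ 0.54834.
Standard error under H₀: √(0.586×0.414/693) = 0.01871.
z = (0.54834 − 0.586)/0.01871 = -0.03766/0.01871 = -2.013.
p-value = P(Z > -2.013) ≈ 0.9779.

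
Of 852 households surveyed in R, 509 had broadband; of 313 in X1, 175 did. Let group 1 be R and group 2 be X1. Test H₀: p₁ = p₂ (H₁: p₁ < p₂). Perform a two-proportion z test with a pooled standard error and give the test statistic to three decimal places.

p̂₁ = 509/852 = 0.59742, p̂₂ = 175/313 = 0.55911.
Pooled p̂ = (509+175)/(852+313) = 684/1165 = 0.58712.
SE = √(p̂(1−p̂)(1/n₁+1/n₂)) = √(0.58712·0.41288·0.0043686) = √(0.00105899) = 0.03254.
z = (0.59742 − 0.55911)/0.03254 = 0.03831/0.03254 = 1.177.
p-value = P(Z < 1.177) ≈ 0.8805.

z = 1.177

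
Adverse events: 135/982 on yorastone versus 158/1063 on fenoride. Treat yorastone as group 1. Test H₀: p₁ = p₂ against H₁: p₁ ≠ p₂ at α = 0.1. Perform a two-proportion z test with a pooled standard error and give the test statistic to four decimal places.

z = -0.7198

p̂₁ = 135/982 ≈ 0.1374745, p̂₂ = 158/1063 ≈ 0.1486359.
Pooled p̂ = (135+158)/(982+1063) = 293/2045 = 0.1432763.
SE = √(0.122748 × 0.00195906) = 0.0155071.
z = (0.1374745 − 0.1486359)/0.0155071 = -0.0111614/0.0155071 = -0.7198.
p-value = 2·P(Z > 0.720) ≈ 0.4717. With α = 0.1, fail to reject H₀.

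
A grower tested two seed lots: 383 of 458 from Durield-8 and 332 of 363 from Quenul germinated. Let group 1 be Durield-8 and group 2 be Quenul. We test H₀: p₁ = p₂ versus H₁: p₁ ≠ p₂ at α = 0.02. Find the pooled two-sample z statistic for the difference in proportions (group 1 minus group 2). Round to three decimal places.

z = -3.325

p̂₁ = 383/458 ≈ 0.836245, p̂₂ = 332/363 ≈ 0.914601.
Pooled p̂ = (383+332)/(458+363) = 715/821 = 0.870889.
SE = √(p̂(1−p̂)(1/n₁+1/n₂)) = √(0.870889·0.129111·0.00493823) = √(0.00055526) = 0.023564.
z = (0.836245 − 0.914601)/0.023564 = -0.078356/0.023564 = -3.325.
p-value = 2·P(Z > 3.325) ≈ 0.0009, so at α = 0.02 we reject H₀.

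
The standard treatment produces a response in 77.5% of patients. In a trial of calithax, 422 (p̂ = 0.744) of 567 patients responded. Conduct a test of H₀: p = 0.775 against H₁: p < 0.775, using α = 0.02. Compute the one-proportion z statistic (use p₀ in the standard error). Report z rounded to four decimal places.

z = -1.7524

p̂ = 422/567 = 0.744268.
Standard error under H₀: √(0.775×0.225/567) = 0.017537.
z = (0.744268 − 0.775)/0.017537 = -0.030732/0.017537 = -1.7524.
p-value = P(Z < -1.752) ≈ 0.0399, so at α = 0.02 we fail to reject H₀.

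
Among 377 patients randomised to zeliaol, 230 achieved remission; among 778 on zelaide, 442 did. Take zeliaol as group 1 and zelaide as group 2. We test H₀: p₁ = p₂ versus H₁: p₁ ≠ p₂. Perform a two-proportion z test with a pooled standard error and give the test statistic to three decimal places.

p̂₁ = 230/377 = 0.6100796, p̂₂ = 442/778 = 0.5681234.
Pooled p̂ = (230+442)/(377+778) = 672/1155 = 0.5818182.
SE = √(0.243306 × 0.00393787) = 0.0309533.
z = (0.6100796 − 0.5681234)/0.0309533 = 0.0419562/0.0309533 = 1.355.
p-value = 2·P(Z > 1.355) ≈ 0.1753.

z = 1.355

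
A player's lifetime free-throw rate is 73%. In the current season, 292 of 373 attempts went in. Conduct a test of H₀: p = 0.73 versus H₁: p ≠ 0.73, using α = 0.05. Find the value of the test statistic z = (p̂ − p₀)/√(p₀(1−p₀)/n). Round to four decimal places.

p̂ = 292/373 ≈ 0.7828418.
Standard error under H₀: √(0.73×0.27/373) = 0.0229873.
z = (0.7828418 − 0.73)/0.0229873 = 0.0528418/0.0229873 = 2.2987.
p-value = 2·P(Z > 2.299) ≈ 0.0215, so at α = 0.05 we reject H₀.

z = 2.2987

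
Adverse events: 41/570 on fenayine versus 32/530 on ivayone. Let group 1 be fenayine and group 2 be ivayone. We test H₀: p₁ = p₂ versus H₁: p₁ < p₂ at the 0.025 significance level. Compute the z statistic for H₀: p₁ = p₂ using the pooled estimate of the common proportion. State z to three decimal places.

p̂₁ = 41/570 = 0.07193, p̂₂ = 32/530 = 0.06038.
Pooled p̂ = (41+32)/(570+530) = 73/1100 = 0.06636.
SE = √(p̂(1−p̂)(1/n₁+1/n₂)) = √(0.06636·0.93364·0.00364118) = √(0.000225606) = 0.01502.
z = (0.07193 − 0.06038)/0.01502 = 0.01155/0.01502 = 0.769.
p-value = P(Z < 0.769) ≈ 0.7791, so at α = 0.025 we fail to reject H₀.

z = 0.769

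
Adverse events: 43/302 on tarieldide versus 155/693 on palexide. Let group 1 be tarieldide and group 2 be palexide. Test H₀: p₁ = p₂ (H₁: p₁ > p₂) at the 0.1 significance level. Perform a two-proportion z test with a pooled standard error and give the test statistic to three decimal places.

z = -2.953

p̂₁ = 43/302 = 0.14238, p̂₂ = 155/693 = 0.22367.
Pooled p̂ = (43+155)/(302+693) = 198/995 = 0.19899.
SE = √(0.159396 × 0.00475426) = 0.02753.
z = (0.14238 − 0.22367)/0.02753 = -0.08129/0.02753 = -2.953.
p-value = P(Z > -2.953) ≈ 0.9984, so at α = 0.1 we fail to reject H₀.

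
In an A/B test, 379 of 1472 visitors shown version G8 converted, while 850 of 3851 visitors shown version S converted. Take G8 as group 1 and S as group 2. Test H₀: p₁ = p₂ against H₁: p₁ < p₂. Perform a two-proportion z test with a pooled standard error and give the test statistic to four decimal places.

z = 2.8460

p̂₁ = 379/1472 ≈ 0.257473, p̂₂ = 850/3851 ≈ 0.220722.
Pooled p̂ = (379+850)/(1472+3851) = 1229/5323 = 0.230885.
SE = √(0.177577 × 0.000939021) = 0.012913.
z = (0.257473 − 0.220722)/0.012913 = 0.036751/0.012913 = 2.8460.
p-value = P(Z < 2.846) ≈ 0.9978.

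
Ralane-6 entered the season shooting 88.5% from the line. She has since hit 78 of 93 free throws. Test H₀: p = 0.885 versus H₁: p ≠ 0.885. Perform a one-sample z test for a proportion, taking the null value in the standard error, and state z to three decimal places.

z = -1.399

p̂ = 78/93 = 0.83871.
Under H₀, SE = √(0.885·0.115/93) = √(0.00109435) = 0.03308.
z = (0.83871 − 0.885)/0.03308 = -0.04629/0.03308 = -1.399.
Two-sided p-value ≈ 2·Φ(−1.399) = 0.1617.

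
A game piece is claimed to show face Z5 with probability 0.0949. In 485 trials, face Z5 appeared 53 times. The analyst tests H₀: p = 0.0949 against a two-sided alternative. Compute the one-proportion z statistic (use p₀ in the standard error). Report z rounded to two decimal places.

z = 1.08

p̂ = 53/485 ≈ 0.1093.
Under H₀, SE = √(0.0949·0.9051/485) = √(0.000177101) = 0.0133.
z = (0.1093 − 0.0949)/0.0133 = 0.0144/0.0133 = 1.08.
p-value = 2·P(Z > 1.080) ≈ 0.2799.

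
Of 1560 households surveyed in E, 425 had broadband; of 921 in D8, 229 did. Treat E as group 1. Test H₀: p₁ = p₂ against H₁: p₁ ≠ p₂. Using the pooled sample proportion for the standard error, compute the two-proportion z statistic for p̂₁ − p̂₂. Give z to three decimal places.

z = 1.300

p̂₁ = 425/1560 ≈ 0.27244, p̂₂ = 229/921 ≈ 0.24864.
Pooled p̂ = (425+229)/(1560+921) = 654/2481 = 0.26360.
SE = √(p̂(1−p̂)(1/n₁+1/n₂)) = √(0.26360·0.73640·0.0017268) = √(0.000335201) = 0.01831.
z = (0.27244 − 0.24864)/0.01831 = 0.02380/0.01831 = 1.300.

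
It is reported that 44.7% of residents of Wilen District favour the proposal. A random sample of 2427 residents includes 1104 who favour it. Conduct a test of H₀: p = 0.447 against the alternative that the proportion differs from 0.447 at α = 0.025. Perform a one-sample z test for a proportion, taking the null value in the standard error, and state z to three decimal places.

z = 0.781

p̂ = 1104/2427 ≈ 0.45488.
Standard error under H₀: √(0.447×0.553/2427) = 0.01009.
z = (0.45488 − 0.447)/0.01009 = 0.00788/0.01009 = 0.781.
Two-sided p-value ≈ 2·Φ(−0.781) = 0.4348, so at α = 0.025 we fail to reject H₀.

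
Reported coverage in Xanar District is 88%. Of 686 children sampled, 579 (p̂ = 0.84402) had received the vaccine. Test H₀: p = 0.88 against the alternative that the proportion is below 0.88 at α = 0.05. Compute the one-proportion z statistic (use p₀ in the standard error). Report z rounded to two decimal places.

z = -2.90

p̂ = 579/686 ≈ 0.8440.
Under H₀, SE = √(0.88·0.12/686) = √(0.000153936) = 0.0124.
z = (0.8440 − 0.88)/0.0124 = -0.0360/0.0124 = -2.90.
p-value = P(Z < -2.900) ≈ 0.0019, so at α = 0.05 we reject H₀.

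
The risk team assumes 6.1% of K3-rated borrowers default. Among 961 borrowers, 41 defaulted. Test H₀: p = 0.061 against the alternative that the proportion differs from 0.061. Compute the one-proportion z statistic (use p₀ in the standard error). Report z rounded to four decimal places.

z = -2.3750

p̂ = 41/961 = 0.04266389.
Under H₀, SE = √(0.061·0.939/961) = √(5.96035e-05) = 0.00772033.
z = (0.04266389 − 0.061)/0.00772033 = -0.01833611/0.00772033 = -2.3750.
p-value = 2·P(Z > 2.375) ≈ 0.0175.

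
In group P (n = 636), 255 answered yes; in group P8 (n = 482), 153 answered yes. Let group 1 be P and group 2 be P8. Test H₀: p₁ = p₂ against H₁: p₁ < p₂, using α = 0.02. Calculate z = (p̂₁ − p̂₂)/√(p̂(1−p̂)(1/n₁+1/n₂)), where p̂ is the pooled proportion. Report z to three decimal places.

z = 2.873

p̂₁ = 255/636 ≈ 0.40094, p̂₂ = 153/482 ≈ 0.31743.
Pooled p̂ = (255+153)/(636+482) = 408/1118 = 0.36494.
SE = √(p̂(1−p̂)(1/n₁+1/n₂)) = √(0.36494·0.63506·0.00364702) = √(0.000845225) = 0.02907.
z = (0.40094 − 0.31743)/0.02907 = 0.08351/0.02907 = 2.873.
p-value = P(Z < 2.873) ≈ 0.9980, so at α = 0.02 we fail to reject H₀.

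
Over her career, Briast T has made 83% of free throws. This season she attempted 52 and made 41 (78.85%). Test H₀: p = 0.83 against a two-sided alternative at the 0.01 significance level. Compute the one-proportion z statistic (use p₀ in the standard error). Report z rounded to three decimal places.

p̂ = 41/52 = 0.78846.
Standard error under H₀: √(0.83×0.17/52) = 0.05209.
z = (0.78846 − 0.83)/0.05209 = -0.04154/0.05209 = -0.797.
Two-sided p-value ≈ 2·Φ(−0.797) = 0.4252, so at α = 0.01 we fail to reject H₀.

z = -0.797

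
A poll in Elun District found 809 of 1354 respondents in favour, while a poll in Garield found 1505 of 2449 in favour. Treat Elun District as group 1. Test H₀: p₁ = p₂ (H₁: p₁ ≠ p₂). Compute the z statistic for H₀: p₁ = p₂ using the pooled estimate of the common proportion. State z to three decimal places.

p̂₁ = 809/1354 = 0.59749, p̂₂ = 1505/2449 = 0.61454.
Pooled p̂ = (809+1505)/(1354+2449) = 2314/3803 = 0.60847.
SE = √(0.238235 × 0.00114688) = 0.01653.
z = (0.59749 − 0.61454)/0.01653 = -0.01705/0.01653 = -1.031.

z = -1.031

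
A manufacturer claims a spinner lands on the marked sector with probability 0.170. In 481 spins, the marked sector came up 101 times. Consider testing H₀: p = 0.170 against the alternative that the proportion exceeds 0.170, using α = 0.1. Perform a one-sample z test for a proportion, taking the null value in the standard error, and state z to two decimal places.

p̂ = 101/481 = 0.20998.
Standard error under H₀: √(0.17×0.83/481) = 0.01713.
z = (0.20998 − 0.17)/0.01713 = 0.03998/0.01713 = 2.33.
p-value = P(Z > 2.334) ≈ 0.0098; since p < α = 0.1, reject H₀.

z = 2.33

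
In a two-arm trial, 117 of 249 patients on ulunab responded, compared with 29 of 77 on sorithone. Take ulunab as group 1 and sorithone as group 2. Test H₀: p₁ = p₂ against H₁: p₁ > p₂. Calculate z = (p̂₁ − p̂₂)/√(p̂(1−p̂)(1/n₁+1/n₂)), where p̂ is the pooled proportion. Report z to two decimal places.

p̂₁ = 117/249 = 0.4699, p̂₂ = 29/77 = 0.3766.
Pooled p̂ = (117+29)/(249+77) = 146/326 = 0.4479.
SE = √(0.247281 × 0.0170031) = 0.0648.
z = (0.4699 − 0.3766)/0.0648 = 0.0933/0.0648 = 1.44.
p-value = P(Z > 1.438) ≈ 0.0752.

z = 1.44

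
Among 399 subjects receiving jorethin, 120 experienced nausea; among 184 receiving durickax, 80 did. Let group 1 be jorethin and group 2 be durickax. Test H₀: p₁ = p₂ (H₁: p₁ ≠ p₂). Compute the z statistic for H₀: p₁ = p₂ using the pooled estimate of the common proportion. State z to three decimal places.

p̂₁ = 120/399 = 0.300752, p̂₂ = 80/184 = 0.434783.
Pooled p̂ = (120+80)/(399+184) = 200/583 = 0.343053.
SE = √(0.225368 × 0.00794105) = 0.042304.
z = (0.300752 − 0.434783)/0.042304 = -0.134031/0.042304 = -3.168.

z = -3.168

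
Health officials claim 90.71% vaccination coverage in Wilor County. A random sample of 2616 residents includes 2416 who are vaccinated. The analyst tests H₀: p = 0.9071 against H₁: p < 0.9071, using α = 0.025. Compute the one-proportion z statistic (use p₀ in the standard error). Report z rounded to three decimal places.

z = 2.898

p̂ = 2416/2616 ≈ 0.923547.
Standard error under H₀: √(0.9071×0.0929/2616) = 0.005676.
z = (0.923547 − 0.9071)/0.005676 = 0.016447/0.005676 = 2.898.
p-value = P(Z < 2.898) ≈ 0.9981. With α = 0.025, fail to reject H₀.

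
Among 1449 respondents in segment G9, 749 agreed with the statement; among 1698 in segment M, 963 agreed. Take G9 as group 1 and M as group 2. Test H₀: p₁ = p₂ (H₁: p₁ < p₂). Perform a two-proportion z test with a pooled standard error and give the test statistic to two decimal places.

z = -2.82

p̂₁ = 749/1449 = 0.5169, p̂₂ = 963/1698 = 0.5671.
Pooled p̂ = (749+963)/(1449+1698) = 1712/3147 = 0.5440.
SE = √(p̂(1−p̂)(1/n₁+1/n₂)) = √(0.5440·0.4560·0.00127906) = √(0.000317287) = 0.0178.
z = (0.5169 − 0.5671)/0.0178 = -0.0502/0.0178 = -2.82.
p-value = P(Z < -2.820) ≈ 0.0024.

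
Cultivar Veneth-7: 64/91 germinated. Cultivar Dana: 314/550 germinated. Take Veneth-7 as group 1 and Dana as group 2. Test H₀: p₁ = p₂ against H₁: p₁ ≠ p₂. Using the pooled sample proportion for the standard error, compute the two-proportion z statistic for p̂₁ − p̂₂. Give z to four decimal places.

z = 2.3782

p̂₁ = 64/91 ≈ 0.7032967, p̂₂ = 314/550 ≈ 0.5709091.
Pooled p̂ = (64+314)/(91+550) = 378/641 = 0.5897036.
SE = √(p̂(1−p̂)(1/n₁+1/n₂)) = √(0.5897036·0.4102964·0.0128072) = √(0.00309874) = 0.0556663.
z = (0.7032967 − 0.5709091)/0.0556663 = 0.1323876/0.0556663 = 2.3782.
Two-sided p-value ≈ 2·Φ(−2.378) = 0.0174.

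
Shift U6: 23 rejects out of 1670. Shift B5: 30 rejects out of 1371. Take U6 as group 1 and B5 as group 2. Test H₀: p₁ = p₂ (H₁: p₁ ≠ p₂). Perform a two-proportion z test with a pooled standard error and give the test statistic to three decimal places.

z = -1.700

p̂₁ = 23/1670 ≈ 0.01377, p̂₂ = 30/1371 ≈ 0.02188.
Pooled p̂ = (23+30)/(1670+1371) = 53/3041 = 0.01743.
SE = √(p̂(1−p̂)(1/n₁+1/n₂)) = √(0.01743·0.98257·0.0013282) = √(2.2745e-05) = 0.00477.
z = (0.01377 − 0.02188)/0.00477 = -0.00811/0.00477 = -1.700.
p-value = 2·P(Z > 1.700) ≈ 0.0891.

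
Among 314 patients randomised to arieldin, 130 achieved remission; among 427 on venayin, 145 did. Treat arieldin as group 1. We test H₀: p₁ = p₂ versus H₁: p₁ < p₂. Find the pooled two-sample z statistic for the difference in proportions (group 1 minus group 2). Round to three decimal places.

z = 2.073

p̂₁ = 130/314 = 0.41401, p̂₂ = 145/427 = 0.33958.
Pooled p̂ = (130+145)/(314+427) = 275/741 = 0.37112.
SE = √(p̂(1−p̂)(1/n₁+1/n₂)) = √(0.37112·0.62888·0.00552663) = √(0.00128986) = 0.03591.
z = (0.41401 − 0.33958)/0.03591 = 0.07443/0.03591 = 2.073.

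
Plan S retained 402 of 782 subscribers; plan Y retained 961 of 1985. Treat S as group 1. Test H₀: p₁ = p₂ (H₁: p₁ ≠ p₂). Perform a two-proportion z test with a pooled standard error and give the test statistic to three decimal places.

z = 1.418

p̂₁ = 402/782 ≈ 0.51407, p̂₂ = 961/1985 ≈ 0.48413.
Pooled p̂ = (402+961)/(782+1985) = 1363/2767 = 0.49259.
SE = √(0.249945 × 0.00178255) = 0.02111.
z = (0.51407 − 0.48413)/0.02111 = 0.02994/0.02111 = 1.418.
Two-sided p-value ≈ 2·Φ(−1.418) = 0.1561.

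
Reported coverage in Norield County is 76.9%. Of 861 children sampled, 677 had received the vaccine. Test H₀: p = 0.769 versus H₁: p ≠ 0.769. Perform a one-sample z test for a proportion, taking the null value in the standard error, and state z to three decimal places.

p̂ = 677/861 ≈ 0.786295.
SE = √(p₀(1−p₀)/n) = √(0.17764/861) = 0.014364.
z = (0.786295 − 0.769)/0.014364 = 0.017295/0.014364 = 1.204.

z = 1.204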